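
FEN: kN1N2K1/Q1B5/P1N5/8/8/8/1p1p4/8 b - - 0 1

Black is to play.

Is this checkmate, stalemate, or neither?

Black to move; black king on a8.
In check: yes, from the white queen on a7.
King squares — a7: attacked by Nc6; b7: attacked by Pa6; b8: attacked by Nc6.
Legal moves for Black: none.
In check with no legal moves → checkmate.

checkmate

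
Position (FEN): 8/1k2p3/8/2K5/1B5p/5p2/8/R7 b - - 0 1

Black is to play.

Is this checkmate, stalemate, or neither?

neither

Black to move; black king on b7.
In check: no.
Legal moves for Black: Kc8, Kb8, Kc7, e6, h3, f2, e5.
Black has 7 legal moves and is not in check → neither.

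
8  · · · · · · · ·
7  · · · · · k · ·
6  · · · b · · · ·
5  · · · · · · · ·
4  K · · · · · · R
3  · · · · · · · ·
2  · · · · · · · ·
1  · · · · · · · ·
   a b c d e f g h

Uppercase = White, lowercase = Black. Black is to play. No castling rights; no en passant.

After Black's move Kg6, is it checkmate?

no

After Kg6: white king on a4; in check: no.
White is not in check, so this cannot be checkmate.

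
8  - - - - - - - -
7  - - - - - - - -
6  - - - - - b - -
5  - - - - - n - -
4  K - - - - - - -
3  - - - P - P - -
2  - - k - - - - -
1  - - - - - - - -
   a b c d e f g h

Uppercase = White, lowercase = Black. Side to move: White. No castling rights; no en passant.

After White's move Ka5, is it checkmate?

no

After Ka5: black king on c2; in check: no.
Black is not in check, so this cannot be checkmate.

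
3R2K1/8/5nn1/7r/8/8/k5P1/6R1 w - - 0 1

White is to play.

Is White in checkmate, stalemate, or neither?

White to move; white king on g8.
In check: yes, from the black knight on f6.
Legal moves for White: Kg7, Kf7.
White is in check but has 2 legal moves → neither.

neither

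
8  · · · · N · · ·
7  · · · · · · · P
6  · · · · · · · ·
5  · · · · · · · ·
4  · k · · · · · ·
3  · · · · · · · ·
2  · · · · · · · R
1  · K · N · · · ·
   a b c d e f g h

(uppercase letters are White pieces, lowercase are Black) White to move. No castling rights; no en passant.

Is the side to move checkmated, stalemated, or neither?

neither

White to move; white king on b1.
In check: no.
Legal moves for White include: Ng7, Nc7, Nf6, Nd6, Rh6, Rh5, Rh4+, Rh3, Rg2, Rf2, Re2, Rd2, Rc2, Rb2+, Ra2, Rh1, Ne3, Nc3, ... (list truncated; more exist).
White has legal moves and is not in check → neither.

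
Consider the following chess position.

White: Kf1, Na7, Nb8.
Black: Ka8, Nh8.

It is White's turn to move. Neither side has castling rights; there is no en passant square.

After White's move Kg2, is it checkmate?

no

After Kg2: black king on a8; in check: no.
Black is not in check, so this cannot be checkmate.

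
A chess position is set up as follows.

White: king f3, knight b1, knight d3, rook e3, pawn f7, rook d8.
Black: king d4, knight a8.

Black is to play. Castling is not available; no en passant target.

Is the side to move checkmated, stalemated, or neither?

neither

Black to move; black king on d4.
In check: yes, from the white rook on d8.
Legal moves for Black: Kc4.
Black is in check but has 1 legal move → neither.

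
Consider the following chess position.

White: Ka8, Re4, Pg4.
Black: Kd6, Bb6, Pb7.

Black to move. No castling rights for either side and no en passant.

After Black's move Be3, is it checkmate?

no

After Be3: white king on a8; in check: no.
White is not in check, so this cannot be checkmate.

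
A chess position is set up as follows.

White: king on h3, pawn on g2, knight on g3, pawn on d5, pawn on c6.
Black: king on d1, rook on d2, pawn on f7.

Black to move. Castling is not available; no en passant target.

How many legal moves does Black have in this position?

Black to move; king on d1.
In check: no.
Legal moves: Rxd5, Rd4, Rd3, Rxg2, Rf2, Re2, Rc2, Rb2, Ra2, Kc2, Ke1, Kc1, f6, f5.
Count: 14.

14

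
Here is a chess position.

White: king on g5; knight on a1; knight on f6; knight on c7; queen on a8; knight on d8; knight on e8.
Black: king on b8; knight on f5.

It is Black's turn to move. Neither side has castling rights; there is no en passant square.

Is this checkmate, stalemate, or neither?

checkmate

Black to move; black king on b8.
In check: yes, from the white queen on a8.
King squares — a7: attacked by Qa8; b7: attacked by Qa8; c7: attacked by Ne8; a8: attacked by Nc7; c8: attacked by Qa8.
Legal moves for Black: none.
In check with no legal moves → checkmate.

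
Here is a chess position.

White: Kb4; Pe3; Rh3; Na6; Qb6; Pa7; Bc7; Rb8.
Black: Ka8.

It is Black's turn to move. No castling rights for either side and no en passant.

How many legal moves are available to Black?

0

Black to move; king on a8.
In check: yes, from the white rook on b8.
Legal moves: none.
Count: 0.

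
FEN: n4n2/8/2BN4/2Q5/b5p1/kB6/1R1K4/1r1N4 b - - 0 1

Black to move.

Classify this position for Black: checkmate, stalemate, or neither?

checkmate

Black to move; black king on a3.
In check: yes, from the white queen on c5.
King squares — a2: attacked by Rb2; b2: attacked by Nd1; b3: attacked by Rb2; a4: own bishop; b4: attacked by Qc5.
Legal moves for Black: none.
In check with no legal moves → checkmate.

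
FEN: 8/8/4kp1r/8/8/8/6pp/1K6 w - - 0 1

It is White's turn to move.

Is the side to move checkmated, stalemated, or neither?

White to move; white king on b1.
In check: no.
Legal moves for White: Kc2, Kb2, Ka2, Kc1, Ka1.
White has 5 legal moves and is not in check → neither.

neither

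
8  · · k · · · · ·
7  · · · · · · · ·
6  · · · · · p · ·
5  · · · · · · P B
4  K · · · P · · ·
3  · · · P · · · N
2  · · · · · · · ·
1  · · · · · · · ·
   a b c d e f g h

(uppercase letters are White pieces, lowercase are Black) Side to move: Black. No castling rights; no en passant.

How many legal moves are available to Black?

7

Black to move; king on c8.
In check: no.
Legal moves: Kd8, Kb8, Kd7, Kc7, Kb7, fxg5, f5.
Count: 7.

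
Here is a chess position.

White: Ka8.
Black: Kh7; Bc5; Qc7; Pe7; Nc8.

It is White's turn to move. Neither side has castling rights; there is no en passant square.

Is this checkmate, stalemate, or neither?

White to move; white king on a8.
In check: no.
King squares — a7: attacked by Bc5; b7: attacked by Qc7; b8: attacked by Qc7.
Legal moves for White: none.
Not in check and no legal moves → stalemate.

stalemate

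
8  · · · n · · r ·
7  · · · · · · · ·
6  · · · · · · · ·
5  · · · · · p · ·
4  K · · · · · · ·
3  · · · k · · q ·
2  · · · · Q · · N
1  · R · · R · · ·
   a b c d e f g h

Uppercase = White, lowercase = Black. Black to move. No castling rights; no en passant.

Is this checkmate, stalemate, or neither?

Black to move; black king on d3.
In check: yes, from the white queen on e2.
Legal moves for Black: Kd4, Kc3.
Black is in check but has 2 legal moves → neither.

neither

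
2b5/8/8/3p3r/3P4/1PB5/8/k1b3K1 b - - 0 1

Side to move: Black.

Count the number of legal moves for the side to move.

3

Black to move; king on a1.
In check: yes, from the white bishop on c3.
Legal moves: Ka2, Kb1, Bb2.
Count: 3.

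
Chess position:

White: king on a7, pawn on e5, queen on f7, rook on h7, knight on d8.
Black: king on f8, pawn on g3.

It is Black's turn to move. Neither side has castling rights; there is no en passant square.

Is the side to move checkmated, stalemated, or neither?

checkmate

Black to move; black king on f8.
In check: yes, from the white queen on f7.
King squares — e7: attacked by Qf7; f7: attacked by Rh7; g7: attacked by Qf7; e8: attacked by Qf7; g8: attacked by Qf7.
Legal moves for Black: none.
In check with no legal moves → checkmate.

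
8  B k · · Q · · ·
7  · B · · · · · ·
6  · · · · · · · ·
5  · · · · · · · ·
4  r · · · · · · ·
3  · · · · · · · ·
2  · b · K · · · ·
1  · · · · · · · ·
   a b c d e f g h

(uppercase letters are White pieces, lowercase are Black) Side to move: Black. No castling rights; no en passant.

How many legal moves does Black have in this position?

2

Black to move; king on b8.
In check: yes, from the white queen on e8.
Legal moves: Kc7, Ka7.
Count: 2.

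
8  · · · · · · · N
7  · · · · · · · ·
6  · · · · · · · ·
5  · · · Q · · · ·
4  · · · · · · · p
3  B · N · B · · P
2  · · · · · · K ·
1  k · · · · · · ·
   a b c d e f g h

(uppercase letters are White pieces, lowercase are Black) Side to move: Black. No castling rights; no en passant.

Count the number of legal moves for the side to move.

0

Black to move; king on a1.
In check: no.
Legal moves: none.
Count: 0.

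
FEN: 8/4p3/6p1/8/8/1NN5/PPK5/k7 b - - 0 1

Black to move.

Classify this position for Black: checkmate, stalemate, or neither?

checkmate

Black to move; black king on a1.
In check: yes, from the white knight on b3.
King squares — b1: attacked by Kc2; a2: attacked by Nc3; b2: attacked by Kc2.
Legal moves for Black: none.
In check with no legal moves → checkmate.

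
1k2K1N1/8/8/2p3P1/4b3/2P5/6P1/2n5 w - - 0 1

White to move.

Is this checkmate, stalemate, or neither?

White to move; white king on e8.
In check: no.
Legal moves for White: Ne7, Nh6, Nf6, Kf8, Kd8, Kf7, Ke7, Kd7, g6, c4, g3, g4.
White has 12 legal moves and is not in check → neither.

neither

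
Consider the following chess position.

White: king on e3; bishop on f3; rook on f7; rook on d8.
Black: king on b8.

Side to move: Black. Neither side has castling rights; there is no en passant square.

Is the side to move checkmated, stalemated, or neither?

checkmate

Black to move; black king on b8.
In check: yes, from the white rook on d8.
King squares — a7: attacked by Rf7; b7: attacked by Bf3; c7: attacked by Rf7; a8: attacked by Bf3; c8: attacked by Rd8.
Legal moves for Black: none.
In check with no legal moves → checkmate.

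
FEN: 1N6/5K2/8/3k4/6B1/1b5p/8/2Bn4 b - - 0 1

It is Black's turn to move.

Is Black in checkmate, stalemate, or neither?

Black to move; black king on d5.
In check: no.
Legal moves for Black: Kd6+, Ke5+, Kc5+, Ke4+, Kd4+, Kc4, Bc4, Ba4, Bc2, Ba2, Ne3, Nc3, Nf2, Nb2, h2.
Black has 15 legal moves and is not in check → neither.

neither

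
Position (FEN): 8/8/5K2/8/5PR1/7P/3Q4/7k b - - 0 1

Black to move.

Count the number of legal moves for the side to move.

Black to move; king on h1.
In check: no.
Legal moves: none.
Count: 0.

0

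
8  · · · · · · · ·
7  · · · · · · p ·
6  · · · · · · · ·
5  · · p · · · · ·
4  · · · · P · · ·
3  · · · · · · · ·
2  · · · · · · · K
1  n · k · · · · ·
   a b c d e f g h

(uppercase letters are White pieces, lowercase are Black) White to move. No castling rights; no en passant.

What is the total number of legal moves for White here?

White to move; king on h2.
In check: no.
Legal moves: Kh3, Kg3, Kg2, Kh1, Kg1, e5.
Count: 6.

6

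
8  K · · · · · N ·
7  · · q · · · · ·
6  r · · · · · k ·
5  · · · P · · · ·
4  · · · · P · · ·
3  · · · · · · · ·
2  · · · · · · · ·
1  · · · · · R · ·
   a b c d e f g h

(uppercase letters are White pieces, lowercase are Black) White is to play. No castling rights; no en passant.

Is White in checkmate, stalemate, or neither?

White to move; white king on a8.
In check: yes, from the black rook on a6.
King squares — a7: attacked by Ra6; b7: attacked by Qc7; b8: attacked by Qc7.
Legal moves for White: none.
In check with no legal moves → checkmate.

checkmate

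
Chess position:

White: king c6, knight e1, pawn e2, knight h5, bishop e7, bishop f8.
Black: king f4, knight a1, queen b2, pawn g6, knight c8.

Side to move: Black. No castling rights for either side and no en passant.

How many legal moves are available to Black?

6

Black to move; king on f4.
In check: yes, from the white knight on h5.
Legal moves: Kf5, Ke5, Kg4, Ke4, Ke3, gxh5.
Count: 6.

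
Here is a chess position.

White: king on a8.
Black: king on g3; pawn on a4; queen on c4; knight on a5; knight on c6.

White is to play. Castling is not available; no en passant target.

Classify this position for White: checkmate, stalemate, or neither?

White to move; white king on a8.
In check: no.
King squares — a7: attacked by Nc6; b7: attacked by Na5; b8: attacked by Nc6.
Legal moves for White: none.
Not in check and no legal moves → stalemate.

stalemate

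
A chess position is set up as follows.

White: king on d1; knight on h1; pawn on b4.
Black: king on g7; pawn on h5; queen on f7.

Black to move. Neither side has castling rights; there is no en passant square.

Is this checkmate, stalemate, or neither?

Black to move; black king on g7.
In check: no.
Legal moves for Black include: Kh8, Kg8, Kf8, Kh7, Kh6, Kg6, Kf6, Qg8, Qf8, Qe8, Qe7, Qd7+, Qc7, Qb7, Qa7, Qg6, Qf6, Qe6, ... (list truncated; more exist).
Black has legal moves and is not in check → neither.

neither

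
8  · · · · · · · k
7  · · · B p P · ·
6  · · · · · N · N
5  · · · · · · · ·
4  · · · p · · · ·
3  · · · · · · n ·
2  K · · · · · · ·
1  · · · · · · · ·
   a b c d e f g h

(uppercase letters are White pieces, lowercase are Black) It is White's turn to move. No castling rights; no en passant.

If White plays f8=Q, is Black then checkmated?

After f8=Q: black king on h8; in check: yes, from the white queen on f8.
King squares — g7: attacked by Qf8; h7: attacked by Nf6; g8: attacked by Nf6.
Black has no legal moves → checkmate.

yes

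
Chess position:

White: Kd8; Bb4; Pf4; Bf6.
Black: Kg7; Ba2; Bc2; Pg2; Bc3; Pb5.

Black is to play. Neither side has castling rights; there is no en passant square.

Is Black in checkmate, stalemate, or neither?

Black to move; black king on g7.
In check: yes, from the white bishop on f6.
King squares — f6: available; g6: available; h6: available; f7: available; h7: available; f8: attacked by Bb4; g8: available; h8: attacked by Bf6.
Legal moves for Black: Kg8, Kh7, Kf7, Kh6, Kg6, Kxf6, Bxf6+.
Black is in check but has 7 legal moves → neither.

neither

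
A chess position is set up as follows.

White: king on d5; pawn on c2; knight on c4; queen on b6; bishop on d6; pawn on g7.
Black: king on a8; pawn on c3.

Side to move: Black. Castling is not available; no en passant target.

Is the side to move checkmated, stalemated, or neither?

stalemate

Black to move; black king on a8.
In check: no.
King squares — a7: attacked by Qb6; b7: attacked by Qb6; b8: attacked by Qb6.
Legal moves for Black: none.
Not in check and no legal moves → stalemate.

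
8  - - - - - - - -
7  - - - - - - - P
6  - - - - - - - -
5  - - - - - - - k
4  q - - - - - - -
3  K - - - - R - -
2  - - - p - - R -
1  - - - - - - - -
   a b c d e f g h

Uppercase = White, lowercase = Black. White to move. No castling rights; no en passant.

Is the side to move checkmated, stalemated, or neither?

neither

White to move; white king on a3.
In check: yes, from the black queen on a4.
King squares — a2: attacked by Qa4; b2: available; b3: attacked by Qa4; a4: available; b4: attacked by Qa4.
Legal moves for White: Kxa4, Kb2.
White is in check but has 2 legal moves → neither.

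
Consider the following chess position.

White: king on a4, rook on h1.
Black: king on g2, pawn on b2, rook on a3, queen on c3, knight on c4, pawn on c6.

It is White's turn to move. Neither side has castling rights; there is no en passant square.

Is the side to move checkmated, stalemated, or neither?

checkmate

White to move; white king on a4.
In check: yes, from the black rook on a3.
King squares — a3: attacked by Qc3; b3: attacked by Ra3; b4: attacked by Qc3; a5: attacked by Ra3; b5: attacked by Pc6.
Legal moves for White: none.
In check with no legal moves → checkmate.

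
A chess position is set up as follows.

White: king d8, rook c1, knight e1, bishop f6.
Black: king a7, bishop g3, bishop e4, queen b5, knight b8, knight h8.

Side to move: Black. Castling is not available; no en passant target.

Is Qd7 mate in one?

After Qd7: white king on d8; in check: yes, from the black queen on d7.
King squares — c7: attacked by Bg3; d7: attacked by Nb8; e7: attacked by Qd7; c8: attacked by Qd7; e8: attacked by Qd7.
White has no legal moves → checkmate.

yes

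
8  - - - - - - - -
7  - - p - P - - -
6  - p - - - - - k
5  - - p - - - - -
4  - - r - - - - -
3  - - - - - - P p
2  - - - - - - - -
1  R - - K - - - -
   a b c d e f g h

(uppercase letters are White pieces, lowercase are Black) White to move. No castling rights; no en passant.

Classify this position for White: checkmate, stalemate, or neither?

neither

White to move; white king on d1.
In check: no.
Legal moves for White: Ke2, Kd2, Ke1, Ra8, Ra7, Ra6, Ra5, Ra4, Ra3, Ra2, Rc1, Rb1, e8=Q, e8=R, e8=B, e8=N, g4.
White has 17 legal moves and is not in check → neither.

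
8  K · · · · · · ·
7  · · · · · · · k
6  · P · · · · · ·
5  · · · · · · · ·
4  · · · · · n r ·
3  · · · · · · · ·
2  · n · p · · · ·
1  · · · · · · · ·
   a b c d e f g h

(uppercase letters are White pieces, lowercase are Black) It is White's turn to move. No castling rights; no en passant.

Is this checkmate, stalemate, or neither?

neither

White to move; white king on a8.
In check: no.
Legal moves for White: Kb8, Kb7, Ka7, b7.
White has 4 legal moves and is not in check → neither.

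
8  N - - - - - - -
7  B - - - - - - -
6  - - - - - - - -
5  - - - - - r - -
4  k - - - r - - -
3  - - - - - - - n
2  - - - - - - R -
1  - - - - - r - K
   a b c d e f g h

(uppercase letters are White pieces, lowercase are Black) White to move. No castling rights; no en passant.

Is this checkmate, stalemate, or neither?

neither

White to move; white king on h1.
In check: yes, from the black rook on f1.
Legal moves for White: Kh2, Bg1, Rg1.
White is in check but has 3 legal moves → neither.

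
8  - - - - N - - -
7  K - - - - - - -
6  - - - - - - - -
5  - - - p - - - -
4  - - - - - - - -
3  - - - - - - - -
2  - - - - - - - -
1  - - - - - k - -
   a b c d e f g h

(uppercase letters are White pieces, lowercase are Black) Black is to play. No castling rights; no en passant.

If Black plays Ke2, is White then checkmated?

After Ke2: white king on a7; in check: no.
White is not in check, so this cannot be checkmate.

no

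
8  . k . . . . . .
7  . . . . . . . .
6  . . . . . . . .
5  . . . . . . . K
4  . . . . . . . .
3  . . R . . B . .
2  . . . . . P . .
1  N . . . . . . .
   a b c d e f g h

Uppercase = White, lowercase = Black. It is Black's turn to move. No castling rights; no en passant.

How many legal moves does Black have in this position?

Black to move; king on b8.
In check: no.
Legal moves: Ka7.
Count: 1.

1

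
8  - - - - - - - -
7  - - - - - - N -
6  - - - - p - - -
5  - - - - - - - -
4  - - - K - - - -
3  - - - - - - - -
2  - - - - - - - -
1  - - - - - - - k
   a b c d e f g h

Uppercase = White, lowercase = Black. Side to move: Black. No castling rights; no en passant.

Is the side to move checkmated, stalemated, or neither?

Black to move; black king on h1.
In check: no.
Legal moves for Black: Kh2, Kg2, Kg1, e5+.
Black has 4 legal moves and is not in check → neither.

neither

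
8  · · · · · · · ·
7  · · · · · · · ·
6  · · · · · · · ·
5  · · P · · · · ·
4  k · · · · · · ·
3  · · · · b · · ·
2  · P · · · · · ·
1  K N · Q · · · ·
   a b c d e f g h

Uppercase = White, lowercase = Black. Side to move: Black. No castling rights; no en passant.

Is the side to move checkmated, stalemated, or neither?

Black to move; black king on a4.
In check: yes, from the white queen on d1.
King squares — a3: attacked by Nb1; b3: attacked by Qd1; b4: available; a5: available; b5: available.
Legal moves for Black: Kb5, Ka5, Kb4.
Black is in check but has 3 legal moves → neither.

neither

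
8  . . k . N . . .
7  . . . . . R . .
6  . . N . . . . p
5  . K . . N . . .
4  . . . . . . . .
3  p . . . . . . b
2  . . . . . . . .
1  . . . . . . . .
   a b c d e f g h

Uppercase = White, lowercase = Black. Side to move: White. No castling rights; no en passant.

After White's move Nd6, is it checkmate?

After Nd6: black king on c8; in check: yes, from the white knight on d6.
King squares — b7: attacked by Nd6; c7: attacked by Rf7; d7: attacked by Ne5; b8: attacked by Nc6; d8: attacked by Nc6.
Black has no legal moves → checkmate.

yes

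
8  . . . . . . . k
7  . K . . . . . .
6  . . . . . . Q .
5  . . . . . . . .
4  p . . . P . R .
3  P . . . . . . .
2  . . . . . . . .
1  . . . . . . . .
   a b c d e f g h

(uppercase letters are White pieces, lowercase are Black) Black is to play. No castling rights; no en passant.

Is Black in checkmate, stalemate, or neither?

stalemate

Black to move; black king on h8.
In check: no.
King squares — g7: attacked by Qg6; h7: attacked by Qg6; g8: attacked by Qg6.
Legal moves for Black: none.
Not in check and no legal moves → stalemate.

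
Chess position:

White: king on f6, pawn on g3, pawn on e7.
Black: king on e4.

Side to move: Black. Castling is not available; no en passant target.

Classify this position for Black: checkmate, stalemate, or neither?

neither

Black to move; black king on e4.
In check: no.
Legal moves for Black: Kd5, Kd4, Kf3, Ke3, Kd3.
Black has 5 legal moves and is not in check → neither.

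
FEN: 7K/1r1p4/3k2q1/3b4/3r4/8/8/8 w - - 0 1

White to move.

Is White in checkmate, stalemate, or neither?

stalemate

White to move; white king on h8.
In check: no.
King squares — g7: attacked by Qg6; h7: attacked by Qg6; g8: attacked by Bd5.
Legal moves for White: none.
Not in check and no legal moves → stalemate.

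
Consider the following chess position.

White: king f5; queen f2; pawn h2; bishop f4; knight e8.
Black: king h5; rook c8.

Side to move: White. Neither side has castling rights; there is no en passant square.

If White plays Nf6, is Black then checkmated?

yes

After Nf6: black king on h5; in check: yes, from the white knight on f6.
King squares — g4: attacked by Kf5; h4: attacked by Qf2; g5: attacked by Bf4; g6: attacked by Kf5; h6: attacked by Bf4.
Black has no legal moves → checkmate.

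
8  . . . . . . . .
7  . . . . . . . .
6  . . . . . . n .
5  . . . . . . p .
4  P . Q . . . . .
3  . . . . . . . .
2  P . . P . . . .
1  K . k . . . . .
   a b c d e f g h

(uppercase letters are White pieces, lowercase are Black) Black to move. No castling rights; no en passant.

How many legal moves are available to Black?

2

Black to move; king on c1.
In check: yes, from the white queen on c4.
Legal moves: Kxd2, Kd1.
Count: 2.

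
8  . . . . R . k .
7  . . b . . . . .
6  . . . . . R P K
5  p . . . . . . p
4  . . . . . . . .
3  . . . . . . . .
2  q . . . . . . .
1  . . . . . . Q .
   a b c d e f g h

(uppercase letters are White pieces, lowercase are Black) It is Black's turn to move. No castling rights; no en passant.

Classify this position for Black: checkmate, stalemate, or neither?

Black to move; black king on g8.
In check: yes, from the white rook on e8.
King squares — f7: attacked by Rf6; g7: attacked by Kh6; h7: attacked by Pg6; f8: attacked by Rf6; h8: attacked by Re8.
Legal moves for Black: none.
In check with no legal moves → checkmate.

checkmate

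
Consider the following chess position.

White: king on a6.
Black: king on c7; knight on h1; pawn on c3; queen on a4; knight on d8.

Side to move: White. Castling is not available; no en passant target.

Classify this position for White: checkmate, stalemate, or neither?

checkmate

White to move; white king on a6.
In check: yes, from the black queen on a4.
King squares — a5: attacked by Qa4; b5: attacked by Qa4; b6: attacked by Kc7; a7: attacked by Qa4; b7: attacked by Kc7.
Legal moves for White: none.
In check with no legal moves → checkmate.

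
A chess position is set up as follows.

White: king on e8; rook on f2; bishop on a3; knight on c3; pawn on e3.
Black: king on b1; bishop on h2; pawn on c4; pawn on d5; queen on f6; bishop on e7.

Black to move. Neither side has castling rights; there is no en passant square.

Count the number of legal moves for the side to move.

Black to move; king on b1.
In check: yes, from the white knight on c3.
Legal moves: Ka1, Qxc3.
Count: 2.

2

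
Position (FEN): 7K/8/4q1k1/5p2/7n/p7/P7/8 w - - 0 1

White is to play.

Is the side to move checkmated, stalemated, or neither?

White to move; white king on h8.
In check: no.
King squares — g7: attacked by Kg6; h7: attacked by Kg6; g8: attacked by Qe6.
Legal moves for White: none.
Not in check and no legal moves → stalemate.

stalemate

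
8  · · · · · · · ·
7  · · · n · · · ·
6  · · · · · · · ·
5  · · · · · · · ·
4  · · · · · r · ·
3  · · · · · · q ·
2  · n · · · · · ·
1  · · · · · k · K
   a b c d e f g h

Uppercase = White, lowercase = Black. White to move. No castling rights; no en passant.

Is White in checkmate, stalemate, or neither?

White to move; white king on h1.
In check: no.
King squares — g1: attacked by Kf1; g2: attacked by Kf1; h2: attacked by Qg3.
Legal moves for White: none.
Not in check and no legal moves → stalemate.

stalemate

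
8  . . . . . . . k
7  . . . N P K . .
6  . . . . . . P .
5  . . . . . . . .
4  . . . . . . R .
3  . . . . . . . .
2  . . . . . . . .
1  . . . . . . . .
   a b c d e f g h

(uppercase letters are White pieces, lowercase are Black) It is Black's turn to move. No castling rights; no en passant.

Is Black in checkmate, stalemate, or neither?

stalemate

Black to move; black king on h8.
In check: no.
King squares — g7: attacked by Kf7; h7: attacked by Pg6; g8: attacked by Kf7.
Legal moves for Black: none.
Not in check and no legal moves → stalemate.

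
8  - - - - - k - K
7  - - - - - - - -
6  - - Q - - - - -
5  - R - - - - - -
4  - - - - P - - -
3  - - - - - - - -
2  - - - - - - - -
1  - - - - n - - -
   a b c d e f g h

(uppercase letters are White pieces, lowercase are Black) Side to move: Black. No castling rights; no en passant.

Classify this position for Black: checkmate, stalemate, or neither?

Black to move; black king on f8.
In check: no.
Legal moves for Black: Kf7, Ke7, Nf3, Nd3, Ng2, Nc2.
Black has 6 legal moves and is not in check → neither.

neither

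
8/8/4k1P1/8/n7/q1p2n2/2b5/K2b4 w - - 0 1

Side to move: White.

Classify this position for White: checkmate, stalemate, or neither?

White to move; white king on a1.
In check: yes, from the black queen on a3.
King squares — b1: attacked by Bc2; a2: attacked by Qa3; b2: attacked by Qa3.
Legal moves for White: none.
In check with no legal moves → checkmate.

checkmate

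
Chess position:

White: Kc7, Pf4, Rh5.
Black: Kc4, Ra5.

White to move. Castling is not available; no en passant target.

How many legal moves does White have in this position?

White to move; king on c7.
In check: no.
Legal moves: Kd8, Kc8, Kb8, Kd7, Kb7, Kd6, Kc6, Kb6, Rh8, Rh7, Rh6, Rg5, Rf5, Re5, Rd5, Rc5+, Rb5, Rxa5, Rh4, Rh3, Rh2, Rh1, f5.
Count: 23.

23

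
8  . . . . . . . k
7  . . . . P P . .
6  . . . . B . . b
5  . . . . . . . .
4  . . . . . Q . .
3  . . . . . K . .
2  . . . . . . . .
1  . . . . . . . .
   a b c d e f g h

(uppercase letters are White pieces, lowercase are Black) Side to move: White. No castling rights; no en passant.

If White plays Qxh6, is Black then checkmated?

After Qxh6: black king on h8; in check: yes, from the white queen on h6.
King squares — g7: attacked by Qh6; h7: attacked by Qh6; g8: attacked by Pf7.
Black has no legal moves → checkmate.

yes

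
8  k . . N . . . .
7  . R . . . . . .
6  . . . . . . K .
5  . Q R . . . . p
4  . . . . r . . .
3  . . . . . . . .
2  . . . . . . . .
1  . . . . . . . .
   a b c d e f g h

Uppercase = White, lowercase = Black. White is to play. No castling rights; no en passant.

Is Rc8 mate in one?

yes

After Rc8: black king on a8; in check: yes, from the white rook on c8.
King squares — a7: attacked by Rb7; b7: attacked by Qb5; b8: attacked by Rb7.
Black has no legal moves → checkmate.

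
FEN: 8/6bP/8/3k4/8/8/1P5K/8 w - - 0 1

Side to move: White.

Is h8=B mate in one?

no

After h8=B: black king on d5; in check: no.
Black is not in check, so this cannot be checkmate.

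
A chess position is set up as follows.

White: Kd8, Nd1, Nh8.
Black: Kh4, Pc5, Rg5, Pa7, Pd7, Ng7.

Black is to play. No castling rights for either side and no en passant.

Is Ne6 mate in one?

no

After Ne6: white king on d8; in check: yes, from the black knight on e6.
White has 4 legal replies: Ke8, Kc8, Ke7, Kxd7.
In check but a legal move exists → not checkmate.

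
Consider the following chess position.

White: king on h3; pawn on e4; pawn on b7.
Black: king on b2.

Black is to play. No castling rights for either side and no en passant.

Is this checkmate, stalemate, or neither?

Black to move; black king on b2.
In check: no.
Legal moves for Black: Kc3, Kb3, Ka3, Kc2, Ka2, Kc1, Kb1, Ka1.
Black has 8 legal moves and is not in check → neither.

neither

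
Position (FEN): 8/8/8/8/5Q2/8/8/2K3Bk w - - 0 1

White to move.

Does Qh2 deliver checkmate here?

yes

After Qh2: black king on h1; in check: yes, from the white queen on h2.
King squares — g1: attacked by Qh2; g2: attacked by Qh2; h2: attacked by Bg1.
Black has no legal moves → checkmate.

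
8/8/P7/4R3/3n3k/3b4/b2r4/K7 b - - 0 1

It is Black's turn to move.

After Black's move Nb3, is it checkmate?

yes

After Nb3: white king on a1; in check: yes, from the black knight on b3.
King squares — b1: attacked by Ba2; a2: attacked by Rd2; b2: attacked by Rd2.
White has no legal moves → checkmate.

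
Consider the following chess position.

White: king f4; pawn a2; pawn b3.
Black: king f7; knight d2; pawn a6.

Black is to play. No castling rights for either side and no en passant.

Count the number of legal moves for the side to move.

15

Black to move; king on f7.
In check: no.
Legal moves: Kg8, Kf8, Ke8, Kg7, Ke7, Kg6, Kf6, Ke6, Ne4, Nc4, Nf3, Nxb3, Nf1, Nb1, a5.
Count: 15.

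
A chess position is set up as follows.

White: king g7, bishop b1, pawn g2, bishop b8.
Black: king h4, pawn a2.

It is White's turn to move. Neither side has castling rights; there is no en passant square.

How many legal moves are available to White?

White to move; king on g7.
In check: no.
Legal moves: Bc7, Ba7, Bd6, Be5, Bf4, Bg3+, Bh2, Kh8, Kg8, Kf8, Kh7, Kf7, Kh6, Kg6, Kf6, Bh7, Bg6, Bf5, Be4, Bd3, Bc2, Bxa2, g3+, g4.
Count: 24.

24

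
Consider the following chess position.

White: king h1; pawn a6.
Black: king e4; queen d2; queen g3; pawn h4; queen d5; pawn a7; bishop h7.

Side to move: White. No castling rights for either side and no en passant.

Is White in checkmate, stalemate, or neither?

White to move; white king on h1.
In check: no.
King squares — g1: attacked by Qg3; g2: attacked by Qd2; h2: attacked by Qd2.
Legal moves for White: none.
Not in check and no legal moves → stalemate.

stalemate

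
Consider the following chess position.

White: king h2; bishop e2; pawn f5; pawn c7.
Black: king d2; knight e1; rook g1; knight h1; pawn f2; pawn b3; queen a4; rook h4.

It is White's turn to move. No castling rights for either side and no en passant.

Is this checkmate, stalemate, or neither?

checkmate

White to move; white king on h2.
In check: yes, from the black rook on h4.
King squares — g1: attacked by Pf2; h1: attacked by Rg1; g2: attacked by Ne1; g3: attacked by Rg1; h3: attacked by Rh4.
Legal moves for White: none.
In check with no legal moves → checkmate.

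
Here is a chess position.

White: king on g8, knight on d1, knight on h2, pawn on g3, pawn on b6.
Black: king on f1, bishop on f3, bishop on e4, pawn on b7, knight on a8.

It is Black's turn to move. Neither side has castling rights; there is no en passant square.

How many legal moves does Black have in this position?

Black to move; king on f1.
In check: yes, from the white knight on h2.
Legal moves: Kg2, Ke2, Kg1, Ke1.
Count: 4.

4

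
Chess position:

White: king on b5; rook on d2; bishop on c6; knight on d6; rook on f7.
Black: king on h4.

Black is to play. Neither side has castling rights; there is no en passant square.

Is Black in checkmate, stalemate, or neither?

neither

Black to move; black king on h4.
In check: no.
Legal moves for Black: Kh5, Kg5, Kg4, Kh3, Kg3.
Black has 5 legal moves and is not in check → neither.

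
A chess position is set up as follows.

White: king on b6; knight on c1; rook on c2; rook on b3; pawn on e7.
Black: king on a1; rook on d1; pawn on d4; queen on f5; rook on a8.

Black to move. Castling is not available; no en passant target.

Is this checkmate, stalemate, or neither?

neither

Black to move; black king on a1.
In check: no.
Legal moves for Black include: Rh8, Rg8, Rf8, Re8, Rd8, Rc8, Rb8+, Ra7, Ra6+, Ra5, Ra4, Ra3, Ra2, Qf8, Qc8, Qh7, Qf7, Qd7, ... (list truncated; more exist).
Black has legal moves and is not in check → neither.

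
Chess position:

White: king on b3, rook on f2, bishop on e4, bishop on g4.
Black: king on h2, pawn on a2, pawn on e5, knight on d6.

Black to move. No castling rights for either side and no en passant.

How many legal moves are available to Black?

2

Black to move; king on h2.
In check: yes, from the white rook on f2.
Legal moves: Kg3, Kg1.
Count: 2.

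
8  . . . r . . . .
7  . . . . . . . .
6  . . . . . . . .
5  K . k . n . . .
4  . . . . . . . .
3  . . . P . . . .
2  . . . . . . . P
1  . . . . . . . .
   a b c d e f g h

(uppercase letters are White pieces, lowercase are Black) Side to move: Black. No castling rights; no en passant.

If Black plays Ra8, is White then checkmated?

yes

After Ra8: white king on a5; in check: yes, from the black rook on a8.
King squares — a4: attacked by Ra8; b4: attacked by Kc5; b5: attacked by Kc5; a6: attacked by Ra8; b6: attacked by Kc5.
White has no legal moves → checkmate.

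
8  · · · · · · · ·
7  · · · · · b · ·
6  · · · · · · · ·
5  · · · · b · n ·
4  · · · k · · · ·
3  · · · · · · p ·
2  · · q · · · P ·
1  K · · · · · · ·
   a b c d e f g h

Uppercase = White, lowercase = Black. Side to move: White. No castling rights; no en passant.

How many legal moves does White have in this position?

White to move; king on a1.
In check: no.
Legal moves: none.
Count: 0.

0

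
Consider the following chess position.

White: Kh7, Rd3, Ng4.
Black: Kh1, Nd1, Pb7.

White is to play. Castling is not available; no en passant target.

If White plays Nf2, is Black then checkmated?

After Nf2: black king on h1; in check: yes, from the white knight on f2.
Black has 4 legal replies: Kh2, Kg2, Kg1, Nxf2.
In check but a legal move exists → not checkmate.

no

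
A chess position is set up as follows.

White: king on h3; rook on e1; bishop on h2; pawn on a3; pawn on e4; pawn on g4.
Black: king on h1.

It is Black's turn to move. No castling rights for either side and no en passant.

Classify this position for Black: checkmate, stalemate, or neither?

Black to move; black king on h1.
In check: yes, from the white rook on e1.
King squares — g1: attacked by Re1; g2: attacked by Kh3; h2: attacked by Kh3.
Legal moves for Black: none.
In check with no legal moves → checkmate.

checkmate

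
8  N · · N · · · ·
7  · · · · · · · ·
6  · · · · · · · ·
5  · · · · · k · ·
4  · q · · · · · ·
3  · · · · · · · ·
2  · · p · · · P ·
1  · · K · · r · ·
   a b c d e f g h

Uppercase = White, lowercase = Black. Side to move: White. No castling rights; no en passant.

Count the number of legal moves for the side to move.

1

White to move; king on c1.
In check: yes, from the black rook on f1.
Legal moves: Kxc2.
Count: 1.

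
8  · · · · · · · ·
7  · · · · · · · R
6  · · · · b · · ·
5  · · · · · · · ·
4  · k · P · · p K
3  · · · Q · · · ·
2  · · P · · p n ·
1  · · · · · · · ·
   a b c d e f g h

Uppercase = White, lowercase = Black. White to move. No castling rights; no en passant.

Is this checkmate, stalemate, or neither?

neither

White to move; white king on h4.
In check: yes, from the black knight on g2.
Legal moves for White: Kh5, Kg5, Kg3.
White is in check but has 3 legal moves → neither.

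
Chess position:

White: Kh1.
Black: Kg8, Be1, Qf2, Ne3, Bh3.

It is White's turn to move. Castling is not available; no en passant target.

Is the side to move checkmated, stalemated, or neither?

White to move; white king on h1.
In check: no.
King squares — g1: attacked by Qf2; g2: attacked by Qf2; h2: attacked by Qf2.
Legal moves for White: none.
Not in check and no legal moves → stalemate.

stalemate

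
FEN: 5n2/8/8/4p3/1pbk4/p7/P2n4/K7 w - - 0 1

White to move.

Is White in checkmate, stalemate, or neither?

White to move; white king on a1.
In check: no.
King squares — b1: attacked by Nd2; a2: own pawn; b2: attacked by Pa3.
Legal moves for White: none.
Not in check and no legal moves → stalemate.

stalemate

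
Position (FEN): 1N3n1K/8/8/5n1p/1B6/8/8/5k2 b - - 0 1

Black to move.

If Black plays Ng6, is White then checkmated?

no

After Ng6: white king on h8; in check: yes, from the black knight on g6.
White has 2 legal replies: Kg8, Kh7.
In check but a legal move exists → not checkmate.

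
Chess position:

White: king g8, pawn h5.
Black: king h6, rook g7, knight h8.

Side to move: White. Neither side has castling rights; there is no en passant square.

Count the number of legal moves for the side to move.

2

White to move; king on g8.
In check: yes, from the black rook on g7.
Legal moves: Kxh8, Kf8.
Count: 2.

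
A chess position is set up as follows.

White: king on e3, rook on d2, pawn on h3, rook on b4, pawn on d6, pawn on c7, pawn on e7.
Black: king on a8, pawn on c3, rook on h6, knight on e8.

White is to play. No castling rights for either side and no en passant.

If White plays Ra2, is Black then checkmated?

After Ra2: black king on a8; in check: yes, from the white rook on a2.
King squares — a7: attacked by Ra2; b7: attacked by Rb4; b8: attacked by Rb4.
Black has no legal moves → checkmate.

yes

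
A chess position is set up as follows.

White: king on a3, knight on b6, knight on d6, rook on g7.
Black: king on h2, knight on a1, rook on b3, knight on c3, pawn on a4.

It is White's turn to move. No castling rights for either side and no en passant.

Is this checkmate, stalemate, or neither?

checkmate

White to move; white king on a3.
In check: yes, from the black rook on b3.
King squares — a2: attacked by Nc3; b2: attacked by Rb3; b3: attacked by Na1; a4: attacked by Nc3; b4: attacked by Rb3.
Legal moves for White: none.
In check with no legal moves → checkmate.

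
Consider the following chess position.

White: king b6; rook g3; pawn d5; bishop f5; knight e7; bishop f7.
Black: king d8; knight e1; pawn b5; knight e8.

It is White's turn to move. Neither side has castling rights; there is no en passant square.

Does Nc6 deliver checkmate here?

yes

After Nc6: black king on d8; in check: yes, from the white knight on c6.
King squares — c7: attacked by Kb6; d7: attacked by Bf5; e7: attacked by Nc6; c8: attacked by Bf5; e8: own knight.
Black has no legal moves → checkmate.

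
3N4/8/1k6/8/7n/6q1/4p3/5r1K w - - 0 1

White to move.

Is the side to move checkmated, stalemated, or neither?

White to move; white king on h1.
In check: yes, from the black rook on f1.
King squares — g1: attacked by Rf1; g2: attacked by Qg3; h2: attacked by Qg3.
Legal moves for White: none.
In check with no legal moves → checkmate.

checkmate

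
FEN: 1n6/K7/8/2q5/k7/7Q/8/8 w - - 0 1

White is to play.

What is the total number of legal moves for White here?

White to move; king on a7.
In check: yes, from the black queen on c5.
Legal moves: Kxb8, Ka8, Kb7.
Count: 3.

3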